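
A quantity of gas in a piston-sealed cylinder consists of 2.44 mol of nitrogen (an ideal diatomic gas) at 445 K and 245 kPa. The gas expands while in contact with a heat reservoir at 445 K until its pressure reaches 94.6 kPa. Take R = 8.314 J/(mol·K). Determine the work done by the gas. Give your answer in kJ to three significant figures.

Isothermal process: W = nRT ln(V₂/V₁) = nRT ln(P₁/P₂).
W = (2.44)(8.314)(445) × ln(245/94.6)
  = 9027 × ln(2.59) = 9027 × 0.9516
W_by_gas = 8590 J.

W ≈ 8.59 kJ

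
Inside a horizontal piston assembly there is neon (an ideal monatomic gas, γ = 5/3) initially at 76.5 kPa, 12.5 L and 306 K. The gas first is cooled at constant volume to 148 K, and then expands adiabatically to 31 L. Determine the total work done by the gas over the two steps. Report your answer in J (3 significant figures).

Step 1 (isochoric): W = 0 (constant volume).
After step 1: P = 37 kPa (V unchanged).
Step 2 (adiabatic): W = (P₁V₁ − P₂V₂)/(γ−1) = (462.5 − 252.4)/0.667 = 315.1 J.
W_total = 0 + 315.1 = 315.1 J.

W_total ≈ 315 J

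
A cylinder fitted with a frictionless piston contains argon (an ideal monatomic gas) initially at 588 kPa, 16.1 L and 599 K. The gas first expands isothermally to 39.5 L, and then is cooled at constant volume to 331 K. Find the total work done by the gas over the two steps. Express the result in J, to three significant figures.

Step 1 (isothermal): W = P₁V₁ ln(V₂/V₁) = (9467) ln(39.5/16.1) = 8496 J.
Step 2 (isochoric): W = 0 (constant volume).
W_total = 8496 + 0 = 8496 J.

W_total ≈ 8500 J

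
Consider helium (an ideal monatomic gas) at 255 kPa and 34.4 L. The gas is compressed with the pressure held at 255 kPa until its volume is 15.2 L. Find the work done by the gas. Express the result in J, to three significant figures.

W ≈ -4900 J

Isobaric: W = P ΔV.
W = (255 kPa)(15.2 − 34.4 L) = (255)(-19.2) = -4896 J.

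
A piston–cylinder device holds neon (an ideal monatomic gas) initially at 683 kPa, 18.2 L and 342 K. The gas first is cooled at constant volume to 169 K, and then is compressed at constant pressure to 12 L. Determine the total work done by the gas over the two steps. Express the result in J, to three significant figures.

Step 1 (isochoric): W = 0 (constant volume).
After step 1: P = 337.5 kPa (V unchanged).
Step 2 (isobaric): W = PΔV = (337.5 kPa)(12 − 18.2 L) = -2093 J.
W_total = 0 − 2093 = -2093 J.

W_total ≈ -2090 J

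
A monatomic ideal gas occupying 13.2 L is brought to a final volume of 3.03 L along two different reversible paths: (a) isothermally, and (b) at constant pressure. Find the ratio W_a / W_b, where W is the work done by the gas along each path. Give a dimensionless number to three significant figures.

W_a / W_b ≈ 1.91

Path (a) isothermal: W = P₁V₁ ln(V₂/V₁) → W_a/(P₁V₁) = -1.472.
Path (b) isobaric: W = P₁(V₂ − V₁) → W_b/(P₁V₁) = -0.7705.
W_a / W_b = -1.472 / -0.7705 = 1.91.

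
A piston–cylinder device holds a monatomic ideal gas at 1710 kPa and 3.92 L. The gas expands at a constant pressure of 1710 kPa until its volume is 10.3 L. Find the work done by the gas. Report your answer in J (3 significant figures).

Isobaric: W = P ΔV.
W = (1710 kPa)(10.3 − 3.92 L) = (1710)(6.38) = 10910 J.

W ≈ 10900 J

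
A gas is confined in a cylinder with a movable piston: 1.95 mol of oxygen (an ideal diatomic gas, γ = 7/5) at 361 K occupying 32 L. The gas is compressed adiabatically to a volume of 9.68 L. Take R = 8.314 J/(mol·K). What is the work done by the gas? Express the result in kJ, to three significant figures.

W ≈ -8.97 kJ

Adiabatic: TV^(γ−1) = const with γ = 7/5.
T₂ = T₁ (V₁/V₂)^(γ−1) = 361 × (32/9.68)^0.4 = 361 × 1.613 = 582.4 K.
W_by = nCᵥ(T₁ − T₂) = (1.95)(20.79)(361 − 582.4) = -8973 J.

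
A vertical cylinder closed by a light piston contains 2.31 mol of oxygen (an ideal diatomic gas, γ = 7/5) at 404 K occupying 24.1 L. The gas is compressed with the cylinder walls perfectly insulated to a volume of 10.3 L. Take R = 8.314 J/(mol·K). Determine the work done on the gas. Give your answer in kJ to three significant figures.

Adiabatic: TV^(γ−1) = const with γ = 7/5.
T₂ = T₁ (V₁/V₂)^(γ−1) = 404 × (24.1/10.3)^0.4 = 404 × 1.405 = 567.6 K.
W_by = nCᵥ(T₁ − T₂) = (2.31)(20.79)(404 − 567.6) = -7856 J.
Work on gas = −W_by = 7856 J.

W ≈ 7.86 kJ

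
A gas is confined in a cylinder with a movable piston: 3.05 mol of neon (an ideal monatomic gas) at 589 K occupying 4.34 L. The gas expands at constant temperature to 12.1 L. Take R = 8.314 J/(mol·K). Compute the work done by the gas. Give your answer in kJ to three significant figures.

W ≈ 15.3 kJ

Isothermal: W = nRT ln(V₂/V₁).
W = (3.05)(8.314)(589) × ln(12.1/4.34)
  = 14936 × 1.025
W_by_gas = 15314 J.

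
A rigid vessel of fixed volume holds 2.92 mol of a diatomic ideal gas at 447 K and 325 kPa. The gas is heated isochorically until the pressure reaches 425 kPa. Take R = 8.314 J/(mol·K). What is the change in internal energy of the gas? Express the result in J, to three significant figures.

ΔU ≈ 8350 J

Constant volume ⇒ W = 0, so Q = ΔU = nCᵥΔT with Cᵥ = 5R/2 = 20.79 J/(mol·K).
At constant V, T₂/T₁ = P₂/P₁ ⇒ ΔT = T₁(P₂/P₁ − 1) = 447·(425/325 − 1) = 137.5 K.
ΔU = (2.92)(20.79)(137.5) = 8348 J.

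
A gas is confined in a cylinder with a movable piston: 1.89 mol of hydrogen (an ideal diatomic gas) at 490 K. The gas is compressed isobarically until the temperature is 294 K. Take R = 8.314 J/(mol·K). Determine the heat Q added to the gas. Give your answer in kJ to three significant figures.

Q ≈ -10.8 kJ

Isobaric: W = nRΔT = (1.89)(8.314)(-196) = -3080 J.
ΔU = nCᵥΔT with Cᵥ = 5R/2: ΔU = (1.89)(20.79)(-196) = -7700 J.
Q = ΔU + W = -7700 − 3080 = -10779 J.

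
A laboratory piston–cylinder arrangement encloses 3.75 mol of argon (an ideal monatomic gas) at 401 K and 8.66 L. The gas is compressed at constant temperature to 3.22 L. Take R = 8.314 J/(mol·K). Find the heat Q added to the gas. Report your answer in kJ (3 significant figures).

Isothermal ⇒ ΔU = 0, so Q = W = nRT ln(V₂/V₁).
Q = (3.75)(8.314)(401) ln(3.22/8.66) = 12502 × -0.9893 = -12369 J.

Q ≈ -12.4 kJ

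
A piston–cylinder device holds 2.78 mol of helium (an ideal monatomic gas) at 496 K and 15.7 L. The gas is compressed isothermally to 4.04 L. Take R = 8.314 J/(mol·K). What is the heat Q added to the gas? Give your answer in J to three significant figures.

Q ≈ -15600 J

Isothermal ⇒ ΔU = 0, so Q = W = nRT ln(V₂/V₁).
Q = (2.78)(8.314)(496) ln(4.04/15.7) = 11464 × -1.357 = -15561 J.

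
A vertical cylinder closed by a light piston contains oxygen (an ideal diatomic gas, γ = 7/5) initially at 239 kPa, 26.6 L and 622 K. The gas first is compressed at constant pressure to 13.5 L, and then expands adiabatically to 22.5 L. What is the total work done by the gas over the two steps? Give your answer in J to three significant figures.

W_total ≈ -1640 J

Step 1 (isobaric): W = PΔV = (239 kPa)(13.5 − 26.6 L) = -3131 J.
After step 1: P = 239 kPa, V = 13.5 L, T = 315.7 K.
Step 2 (adiabatic): W = (P₁V₁ − P₂V₂)/(γ−1) = (3226 − 2630)/0.4 = 1491 J.
W_total = -3131 + 1491 = -1640 J.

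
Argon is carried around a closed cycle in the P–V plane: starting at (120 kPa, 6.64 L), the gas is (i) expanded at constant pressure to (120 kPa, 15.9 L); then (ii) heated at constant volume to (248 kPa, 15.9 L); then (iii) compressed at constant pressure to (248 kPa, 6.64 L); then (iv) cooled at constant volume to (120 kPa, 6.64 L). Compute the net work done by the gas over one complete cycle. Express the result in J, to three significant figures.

Constant-volume legs do no work.
W(i) = (120)(15.9 − 6.64) = 1111 J; W(iii) = (248)(6.64 − 15.9) = -2296 J.
W_net = 1111 − 2296 = -1185 J (the counter-clockwise enclosed area).

W_net ≈ -1190 J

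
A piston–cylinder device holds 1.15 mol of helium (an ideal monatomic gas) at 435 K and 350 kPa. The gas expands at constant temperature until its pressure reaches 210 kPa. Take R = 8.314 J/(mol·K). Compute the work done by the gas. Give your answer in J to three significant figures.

Isothermal process: W = nRT ln(V₂/V₁) = nRT ln(P₁/P₂).
W = (1.15)(8.314)(435) × ln(350/210)
  = 4159 × ln(1.667) = 4159 × 0.5108
W_by_gas = 2125 J.

W ≈ 2120 J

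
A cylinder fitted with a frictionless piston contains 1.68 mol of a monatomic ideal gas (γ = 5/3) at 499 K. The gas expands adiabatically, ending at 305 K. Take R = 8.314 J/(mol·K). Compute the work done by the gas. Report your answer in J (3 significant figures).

W ≈ 4060 J

Adiabatic ⇒ Q = 0, so W_by = −ΔU = nCᵥ(T₁ − T₂).
Cᵥ = 3R/2 = 12.47 J/(mol·K).
W = (1.68)(12.47)(499 − 305) = 4065 J.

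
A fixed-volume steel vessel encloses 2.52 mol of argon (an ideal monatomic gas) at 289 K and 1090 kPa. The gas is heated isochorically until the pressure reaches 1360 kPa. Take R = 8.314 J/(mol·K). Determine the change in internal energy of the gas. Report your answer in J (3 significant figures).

Constant volume ⇒ W = 0, so Q = ΔU = nCᵥΔT with Cᵥ = 3R/2 = 12.47 J/(mol·K).
At constant V, T₂/T₁ = P₂/P₁ ⇒ ΔT = T₁(P₂/P₁ − 1) = 289·(1360/1090 − 1) = 71.59 K.
ΔU = (2.52)(12.47)(71.59) = 2250 J.

ΔU ≈ 2250 J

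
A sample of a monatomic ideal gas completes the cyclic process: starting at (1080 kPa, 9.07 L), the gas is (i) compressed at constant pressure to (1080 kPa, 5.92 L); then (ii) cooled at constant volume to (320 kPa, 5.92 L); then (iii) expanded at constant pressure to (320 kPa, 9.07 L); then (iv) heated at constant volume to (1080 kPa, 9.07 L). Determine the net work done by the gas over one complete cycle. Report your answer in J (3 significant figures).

Constant-volume legs do no work.
W(i) = (1080)(5.92 − 9.07) = -3402 J; W(iii) = (320)(9.07 − 5.92) = 1008 J.
W_net = -3402 + 1008 = -2394 J (the counter-clockwise enclosed area).

W_net ≈ -2390 J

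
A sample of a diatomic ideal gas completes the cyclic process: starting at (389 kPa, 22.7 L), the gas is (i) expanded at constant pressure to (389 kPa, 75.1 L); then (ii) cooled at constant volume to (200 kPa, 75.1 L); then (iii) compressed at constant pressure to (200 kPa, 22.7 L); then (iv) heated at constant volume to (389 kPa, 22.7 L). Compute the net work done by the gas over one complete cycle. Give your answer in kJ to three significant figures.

Constant-volume legs do no work.
W(i) = (389)(75.1 − 22.7) = 20384 J; W(iii) = (200)(22.7 − 75.1) = -10480 J.
W_net = 20384 − 10480 = 9904 J (the clockwise enclosed area).

W_net ≈ 9.90 kJ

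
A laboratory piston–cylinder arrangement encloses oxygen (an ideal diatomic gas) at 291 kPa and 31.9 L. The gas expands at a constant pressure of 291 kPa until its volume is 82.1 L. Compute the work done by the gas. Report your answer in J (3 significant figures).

W ≈ 14600 J

Isobaric: W = P ΔV.
W = (291 kPa)(82.1 − 31.9 L) = (291)(50.2) = 14608 J.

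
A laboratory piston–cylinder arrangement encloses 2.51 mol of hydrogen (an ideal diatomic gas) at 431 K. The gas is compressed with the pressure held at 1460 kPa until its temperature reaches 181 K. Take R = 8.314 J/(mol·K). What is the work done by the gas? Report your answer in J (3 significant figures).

W ≈ -5220 J

Isobaric: W = P ΔV = nR ΔT.
W = (2.51)(8.314)(181 − 431) = -5217 J.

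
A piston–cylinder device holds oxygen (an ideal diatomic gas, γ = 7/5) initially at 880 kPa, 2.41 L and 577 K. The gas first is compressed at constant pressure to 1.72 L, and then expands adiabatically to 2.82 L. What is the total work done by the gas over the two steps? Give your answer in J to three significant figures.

Step 1 (isobaric): W = PΔV = (880 kPa)(1.72 − 2.41 L) = -607.2 J.
After step 1: P = 880 kPa, V = 1.72 L, T = 411.8 K.
Step 2 (adiabatic): W = (P₁V₁ − P₂V₂)/(γ−1) = (1514 − 1242)/0.4 = 679 J.
W_total = -607.2 + 679 = 71.79 J.

W_total ≈ 71.8 J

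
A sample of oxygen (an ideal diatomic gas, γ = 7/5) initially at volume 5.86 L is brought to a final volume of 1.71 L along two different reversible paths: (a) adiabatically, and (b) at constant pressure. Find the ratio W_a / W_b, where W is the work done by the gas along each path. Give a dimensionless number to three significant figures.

Path (a) adiabatic: W = P₁V₁(1 − (V₁/V₂)^(γ−1))/(γ−1) → W_a/(P₁V₁) = -1.592.
Path (b) isobaric: W = P₁(V₂ − V₁) → W_b/(P₁V₁) = -0.7082.
W_a / W_b = -1.592 / -0.7082 = 2.248.

W_a / W_b ≈ 2.25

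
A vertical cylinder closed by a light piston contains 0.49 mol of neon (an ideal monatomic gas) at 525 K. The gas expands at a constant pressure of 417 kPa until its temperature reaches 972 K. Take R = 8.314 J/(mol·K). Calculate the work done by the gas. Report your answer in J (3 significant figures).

W ≈ 1820 J

Isobaric: W = P ΔV = nR ΔT.
W = (0.49)(8.314)(972 − 525) = 1821 J.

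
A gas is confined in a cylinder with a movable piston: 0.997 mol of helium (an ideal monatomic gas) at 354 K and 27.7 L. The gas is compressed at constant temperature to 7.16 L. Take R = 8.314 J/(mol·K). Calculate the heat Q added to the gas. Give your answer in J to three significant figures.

Isothermal ⇒ ΔU = 0, so Q = W = nRT ln(V₂/V₁).
Q = (0.997)(8.314)(354) ln(7.16/27.7) = 2934 × -1.353 = -3970 J.

Q ≈ -3970 J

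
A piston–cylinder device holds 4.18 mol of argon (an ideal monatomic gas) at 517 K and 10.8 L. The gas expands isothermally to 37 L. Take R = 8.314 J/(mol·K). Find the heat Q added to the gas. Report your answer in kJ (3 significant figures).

Isothermal ⇒ ΔU = 0, so Q = W = nRT ln(V₂/V₁).
Q = (4.18)(8.314)(517) ln(37/10.8) = 17967 × 1.231 = 22124 J.

Q ≈ 22.1 kJ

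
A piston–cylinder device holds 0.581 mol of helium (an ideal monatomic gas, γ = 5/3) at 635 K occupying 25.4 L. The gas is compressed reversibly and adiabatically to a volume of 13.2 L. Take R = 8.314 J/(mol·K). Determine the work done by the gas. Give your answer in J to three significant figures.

Adiabatic: TV^(γ−1) = const with γ = 5/3.
T₂ = T₁ (V₁/V₂)^(γ−1) = 635 × (25.4/13.2)^0.667 = 635 × 1.547 = 982.4 K.
W_by = nCᵥ(T₁ − T₂) = (0.581)(12.47)(635 − 982.4) = -2517 J.

W ≈ -2520 J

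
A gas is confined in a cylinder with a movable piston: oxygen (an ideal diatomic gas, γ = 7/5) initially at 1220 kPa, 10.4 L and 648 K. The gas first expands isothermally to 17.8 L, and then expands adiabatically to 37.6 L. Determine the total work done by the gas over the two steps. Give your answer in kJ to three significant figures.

W_total ≈ 15.0 kJ

Step 1 (isothermal): W = P₁V₁ ln(V₂/V₁) = (12688) ln(17.8/10.4) = 6818 J.
After step 1: P = 712.8 kPa, V = 17.8 L, T = 648 K.
Step 2 (adiabatic): W = (P₁V₁ − P₂V₂)/(γ−1) = (12688 − 9408)/0.4 = 8201 J.
W_total = 6818 + 8201 = 15019 J.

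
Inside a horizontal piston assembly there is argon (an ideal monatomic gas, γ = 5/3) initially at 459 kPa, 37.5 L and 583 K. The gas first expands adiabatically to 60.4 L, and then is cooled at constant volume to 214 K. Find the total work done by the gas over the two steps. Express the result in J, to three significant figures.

Step 1 (adiabatic): W = (P₁V₁ − P₂V₂)/(γ−1) = (17212 − 12527)/0.667 = 7029 J.
Step 2 (isochoric): W = 0 (constant volume).
W_total = 7029 + 0 = 7029 J.

W_total ≈ 7030 J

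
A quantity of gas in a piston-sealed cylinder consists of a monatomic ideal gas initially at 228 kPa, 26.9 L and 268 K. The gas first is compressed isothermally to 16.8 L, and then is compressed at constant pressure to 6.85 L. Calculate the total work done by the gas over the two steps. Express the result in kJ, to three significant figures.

W_total ≈ -6.52 kJ

Step 1 (isothermal): W = P₁V₁ ln(V₂/V₁) = (6133) ln(16.8/26.9) = -2887 J.
After step 1: P = 365.1 kPa, V = 16.8 L, T = 268 K.
Step 2 (isobaric): W = PΔV = (365.1 kPa)(6.85 − 16.8 L) = -3632 J.
W_total = -2887 − 3632 = -6520 J.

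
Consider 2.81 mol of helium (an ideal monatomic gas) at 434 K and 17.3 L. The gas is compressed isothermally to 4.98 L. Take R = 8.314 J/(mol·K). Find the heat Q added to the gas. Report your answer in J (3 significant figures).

Isothermal ⇒ ΔU = 0, so Q = W = nRT ln(V₂/V₁).
Q = (2.81)(8.314)(434) ln(4.98/17.3) = 10139 × -1.245 = -12626 J.

Q ≈ -12600 J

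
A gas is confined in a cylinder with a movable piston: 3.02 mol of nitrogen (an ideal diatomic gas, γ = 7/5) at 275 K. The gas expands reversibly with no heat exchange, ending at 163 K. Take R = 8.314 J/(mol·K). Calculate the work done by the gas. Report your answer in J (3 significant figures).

Adiabatic ⇒ Q = 0, so W_by = −ΔU = nCᵥ(T₁ − T₂).
Cᵥ = 5R/2 = 20.79 J/(mol·K).
W = (3.02)(20.79)(275 − 163) = 7030 J.

W ≈ 7030 J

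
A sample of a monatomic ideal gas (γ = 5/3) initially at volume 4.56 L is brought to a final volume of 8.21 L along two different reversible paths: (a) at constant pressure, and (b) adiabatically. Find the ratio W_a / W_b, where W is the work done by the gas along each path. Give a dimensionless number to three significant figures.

W_a / W_b ≈ 1.65

Path (a) isobaric: W = P₁(V₂ − V₁) → W_a/(P₁V₁) = 0.8004.
Path (b) adiabatic: W = P₁V₁(1 − (V₁/V₂)^(γ−1))/(γ−1) → W_b/(P₁V₁) = 0.4865.
W_a / W_b = 0.8004 / 0.4865 = 1.645.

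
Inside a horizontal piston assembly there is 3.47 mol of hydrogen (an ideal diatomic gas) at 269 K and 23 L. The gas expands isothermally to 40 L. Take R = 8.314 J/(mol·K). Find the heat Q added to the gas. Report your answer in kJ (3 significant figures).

Q ≈ 4.29 kJ

Isothermal ⇒ ΔU = 0, so Q = W = nRT ln(V₂/V₁).
Q = (3.47)(8.314)(269) ln(40/23) = 7761 × 0.5534 = 4295 J.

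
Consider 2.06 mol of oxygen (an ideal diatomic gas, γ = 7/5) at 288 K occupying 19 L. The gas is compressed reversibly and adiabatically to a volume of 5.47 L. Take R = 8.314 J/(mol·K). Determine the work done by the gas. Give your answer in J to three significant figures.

Adiabatic: TV^(γ−1) = const with γ = 7/5.
T₂ = T₁ (V₁/V₂)^(γ−1) = 288 × (19/5.47)^0.4 = 288 × 1.646 = 473.9 K.
W_by = nCᵥ(T₁ − T₂) = (2.06)(20.79)(288 − 473.9) = -7960 J.

W ≈ -7960 J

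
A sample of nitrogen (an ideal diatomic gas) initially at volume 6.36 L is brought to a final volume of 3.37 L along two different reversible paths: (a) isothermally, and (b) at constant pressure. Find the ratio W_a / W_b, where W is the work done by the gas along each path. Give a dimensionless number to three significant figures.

Path (a) isothermal: W = P₁V₁ ln(V₂/V₁) → W_a/(P₁V₁) = -0.6351.
Path (b) isobaric: W = P₁(V₂ − V₁) → W_b/(P₁V₁) = -0.4701.
W_a / W_b = -0.6351 / -0.4701 = 1.351.

W_a / W_b ≈ 1.35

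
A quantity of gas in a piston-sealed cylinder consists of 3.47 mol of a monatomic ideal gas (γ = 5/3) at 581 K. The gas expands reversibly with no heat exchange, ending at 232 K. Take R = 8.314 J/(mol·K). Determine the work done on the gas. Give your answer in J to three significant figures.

Adiabatic ⇒ Q = 0, so W_by = −ΔU = nCᵥ(T₁ − T₂).
Cᵥ = 3R/2 = 12.47 J/(mol·K).
W = (3.47)(12.47)(581 − 232) = 15103 J.
Work on gas = −W_by = -15103 J.

W ≈ -15100 J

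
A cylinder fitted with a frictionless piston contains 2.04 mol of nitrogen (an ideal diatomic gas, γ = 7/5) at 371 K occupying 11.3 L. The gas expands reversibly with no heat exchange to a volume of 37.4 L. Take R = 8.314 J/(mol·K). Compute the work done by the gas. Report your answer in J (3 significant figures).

Adiabatic: TV^(γ−1) = const with γ = 7/5.
T₂ = T₁ (V₁/V₂)^(γ−1) = 371 × (11.3/37.4)^0.4 = 371 × 0.6196 = 229.9 K.
W_by = nCᵥ(T₁ − T₂) = (2.04)(20.79)(371 − 229.9) = 5985 J.

W ≈ 5980 J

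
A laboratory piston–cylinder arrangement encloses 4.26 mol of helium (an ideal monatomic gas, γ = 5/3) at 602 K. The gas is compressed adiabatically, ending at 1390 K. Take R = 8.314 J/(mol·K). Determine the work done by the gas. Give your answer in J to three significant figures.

W ≈ -41900 J

Adiabatic ⇒ Q = 0, so W_by = −ΔU = nCᵥ(T₁ − T₂).
Cᵥ = 3R/2 = 12.47 J/(mol·K).
W = (4.26)(12.47)(602 − 1390) = -41864 J.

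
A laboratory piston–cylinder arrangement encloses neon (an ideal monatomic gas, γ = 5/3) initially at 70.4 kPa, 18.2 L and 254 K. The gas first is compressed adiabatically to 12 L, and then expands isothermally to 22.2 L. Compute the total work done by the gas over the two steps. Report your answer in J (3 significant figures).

Step 1 (adiabatic): W = (P₁V₁ − P₂V₂)/(γ−1) = (1281 − 1691)/0.667 = -615.1 J.
After step 1: P = 140.9 kPa, V = 12 L, T = 335.3 K.
Step 2 (isothermal): W = P₁V₁ ln(V₂/V₁) = (1691) ln(22.2/12) = 1041 J.
W_total = -615.1 + 1041 = 425.4 J.

W_total ≈ 425 J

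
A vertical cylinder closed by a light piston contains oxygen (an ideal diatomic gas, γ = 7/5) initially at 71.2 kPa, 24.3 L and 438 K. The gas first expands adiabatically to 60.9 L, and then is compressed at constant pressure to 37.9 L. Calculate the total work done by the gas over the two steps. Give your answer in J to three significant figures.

Step 1 (adiabatic): W = (P₁V₁ − P₂V₂)/(γ−1) = (1730 − 1198)/0.4 = 1330 J.
After step 1: P = 19.67 kPa, V = 60.9 L, T = 303.3 K.
Step 2 (isobaric): W = PΔV = (19.67 kPa)(37.9 − 60.9 L) = -452.5 J.
W_total = 1330 − 452.5 = 877.8 J.

W_total ≈ 878 J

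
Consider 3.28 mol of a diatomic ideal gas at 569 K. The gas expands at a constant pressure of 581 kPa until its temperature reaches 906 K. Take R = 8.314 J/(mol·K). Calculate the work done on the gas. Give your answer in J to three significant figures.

W ≈ -9190 J

Isobaric: W = P ΔV = nR ΔT.
W = (3.28)(8.314)(906 − 569) = 9190 J.
Work on gas = −W_by = -9190 J.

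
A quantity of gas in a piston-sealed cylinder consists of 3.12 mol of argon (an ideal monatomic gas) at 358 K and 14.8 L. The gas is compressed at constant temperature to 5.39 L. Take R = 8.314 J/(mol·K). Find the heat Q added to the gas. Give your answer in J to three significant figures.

Q ≈ -9380 J

Isothermal ⇒ ΔU = 0, so Q = W = nRT ln(V₂/V₁).
Q = (3.12)(8.314)(358) ln(5.39/14.8) = 9286 × -1.01 = -9380 J.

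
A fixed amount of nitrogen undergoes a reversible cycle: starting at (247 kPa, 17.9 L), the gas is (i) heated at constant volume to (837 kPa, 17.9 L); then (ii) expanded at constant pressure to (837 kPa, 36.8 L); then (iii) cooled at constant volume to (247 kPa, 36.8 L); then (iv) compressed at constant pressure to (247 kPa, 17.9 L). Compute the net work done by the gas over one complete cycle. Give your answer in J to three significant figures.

W_net ≈ 11200 J

Constant-volume legs do no work.
W(ii) = (837)(36.8 − 17.9) = 15819 J; W(iv) = (247)(17.9 − 36.8) = -4668 J.
W_net = 15819 − 4668 = 11151 J (the clockwise enclosed area).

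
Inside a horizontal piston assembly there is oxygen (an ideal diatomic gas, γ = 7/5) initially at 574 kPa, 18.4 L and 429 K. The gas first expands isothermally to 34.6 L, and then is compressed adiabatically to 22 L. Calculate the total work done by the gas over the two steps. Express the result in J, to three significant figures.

Step 1 (isothermal): W = P₁V₁ ln(V₂/V₁) = (10562) ln(34.6/18.4) = 6670 J.
After step 1: P = 305.2 kPa, V = 34.6 L, T = 429 K.
Step 2 (adiabatic): W = (P₁V₁ − P₂V₂)/(γ−1) = (10562 − 12659)/0.4 = -5243 J.
W_total = 6670 − 5243 = 1427 J.

W_total ≈ 1430 J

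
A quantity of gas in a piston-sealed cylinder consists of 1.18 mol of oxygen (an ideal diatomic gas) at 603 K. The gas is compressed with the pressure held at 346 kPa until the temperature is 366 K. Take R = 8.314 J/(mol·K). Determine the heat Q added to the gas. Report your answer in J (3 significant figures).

Q ≈ -8140 J

Isobaric: W = nRΔT = (1.18)(8.314)(-237) = -2325 J.
ΔU = nCᵥΔT with Cᵥ = 5R/2: ΔU = (1.18)(20.79)(-237) = -5813 J.
Q = ΔU + W = -5813 − 2325 = -8138 J.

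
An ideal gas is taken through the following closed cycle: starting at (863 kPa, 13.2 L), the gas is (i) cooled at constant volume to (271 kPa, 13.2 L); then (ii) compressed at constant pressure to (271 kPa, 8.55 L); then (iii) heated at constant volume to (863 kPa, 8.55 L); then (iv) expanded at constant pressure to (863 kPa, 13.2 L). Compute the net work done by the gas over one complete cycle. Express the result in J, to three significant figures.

Constant-volume legs do no work.
W(ii) = (271)(8.55 − 13.2) = -1260 J; W(iv) = (863)(13.2 − 8.55) = 4013 J.
W_net = -1260 + 4013 = 2753 J (the clockwise enclosed area).

W_net ≈ 2750 J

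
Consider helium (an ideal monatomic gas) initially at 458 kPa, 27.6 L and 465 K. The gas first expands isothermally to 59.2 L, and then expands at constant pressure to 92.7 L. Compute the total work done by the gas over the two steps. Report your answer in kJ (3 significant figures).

W_total ≈ 16.8 kJ

Step 1 (isothermal): W = P₁V₁ ln(V₂/V₁) = (12641) ln(59.2/27.6) = 9646 J.
After step 1: P = 213.5 kPa, V = 59.2 L, T = 465 K.
Step 2 (isobaric): W = PΔV = (213.5 kPa)(92.7 − 59.2 L) = 7153 J.
W_total = 9646 + 7153 = 16799 J.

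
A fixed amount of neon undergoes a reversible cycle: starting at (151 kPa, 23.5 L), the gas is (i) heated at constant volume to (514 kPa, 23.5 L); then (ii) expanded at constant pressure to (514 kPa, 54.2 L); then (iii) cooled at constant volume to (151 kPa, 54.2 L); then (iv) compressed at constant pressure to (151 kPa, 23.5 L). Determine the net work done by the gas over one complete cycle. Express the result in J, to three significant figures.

W_net ≈ 11100 J

Constant-volume legs do no work.
W(ii) = (514)(54.2 − 23.5) = 15780 J; W(iv) = (151)(23.5 − 54.2) = -4636 J.
W_net = 15780 − 4636 = 11144 J (the clockwise enclosed area).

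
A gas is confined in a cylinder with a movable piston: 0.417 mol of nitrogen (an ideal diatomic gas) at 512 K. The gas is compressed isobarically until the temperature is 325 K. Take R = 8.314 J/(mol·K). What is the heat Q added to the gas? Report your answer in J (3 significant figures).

Isobaric: W = nRΔT = (0.417)(8.314)(-187) = -648.3 J.
ΔU = nCᵥΔT with Cᵥ = 5R/2: ΔU = (0.417)(20.79)(-187) = -1621 J.
Q = ΔU + W = -1621 − 648.3 = -2269 J.

Q ≈ -2270 J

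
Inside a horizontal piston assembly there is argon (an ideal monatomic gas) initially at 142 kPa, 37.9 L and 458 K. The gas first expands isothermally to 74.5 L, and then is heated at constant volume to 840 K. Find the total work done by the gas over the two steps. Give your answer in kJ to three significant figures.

W_total ≈ 3.64 kJ

Step 1 (isothermal): W = P₁V₁ ln(V₂/V₁) = (5382) ln(74.5/37.9) = 3637 J.
Step 2 (isochoric): W = 0 (constant volume).
W_total = 3637 + 0 = 3637 J.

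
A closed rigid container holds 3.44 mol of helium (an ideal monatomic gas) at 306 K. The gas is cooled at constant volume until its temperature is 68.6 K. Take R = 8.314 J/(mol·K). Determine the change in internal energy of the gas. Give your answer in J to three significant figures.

Constant volume ⇒ W = 0, so Q = ΔU = nCᵥΔT with Cᵥ = 3R/2 = 12.47 J/(mol·K).
ΔU = (3.44)(12.47)(68.6 − 306) = -10185 J.

ΔU ≈ -10200 J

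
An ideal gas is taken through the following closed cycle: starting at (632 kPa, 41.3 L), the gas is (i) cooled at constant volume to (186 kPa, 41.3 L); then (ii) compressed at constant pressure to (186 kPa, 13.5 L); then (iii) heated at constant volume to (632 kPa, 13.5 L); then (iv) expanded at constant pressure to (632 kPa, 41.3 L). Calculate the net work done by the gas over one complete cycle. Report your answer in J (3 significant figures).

W_net ≈ 12400 J

Constant-volume legs do no work.
W(ii) = (186)(13.5 − 41.3) = -5171 J; W(iv) = (632)(41.3 − 13.5) = 17570 J.
W_net = -5171 + 17570 = 12399 J (the clockwise enclosed area).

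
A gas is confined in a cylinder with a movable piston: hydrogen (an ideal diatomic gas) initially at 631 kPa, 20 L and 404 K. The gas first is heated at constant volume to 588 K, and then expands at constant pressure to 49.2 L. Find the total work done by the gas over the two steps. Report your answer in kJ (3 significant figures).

W_total ≈ 26.8 kJ

Step 1 (isochoric): W = 0 (constant volume).
After step 1: P = 918.4 kPa (V unchanged).
Step 2 (isobaric): W = PΔV = (918.4 kPa)(49.2 − 20 L) = 26817 J.
W_total = 0 + 26817 = 26817 J.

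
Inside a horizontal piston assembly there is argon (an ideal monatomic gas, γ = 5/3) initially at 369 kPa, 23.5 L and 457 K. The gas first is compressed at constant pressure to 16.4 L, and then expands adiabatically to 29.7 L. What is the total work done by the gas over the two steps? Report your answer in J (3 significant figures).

W_total ≈ 348 J

Step 1 (isobaric): W = PΔV = (369 kPa)(16.4 − 23.5 L) = -2620 J.
After step 1: P = 369 kPa, V = 16.4 L, T = 318.9 K.
Step 2 (adiabatic): W = (P₁V₁ − P₂V₂)/(γ−1) = (6052 − 4073)/0.667 = 2968 J.
W_total = -2620 + 2968 = 347.8 J.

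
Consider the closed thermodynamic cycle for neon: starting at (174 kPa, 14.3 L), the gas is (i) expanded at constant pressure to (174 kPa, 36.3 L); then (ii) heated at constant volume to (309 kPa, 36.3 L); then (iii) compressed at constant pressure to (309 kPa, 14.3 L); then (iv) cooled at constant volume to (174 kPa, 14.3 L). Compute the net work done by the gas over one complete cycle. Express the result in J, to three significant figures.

W_net ≈ -2970 J

Constant-volume legs do no work.
W(i) = (174)(36.3 − 14.3) = 3828 J; W(iii) = (309)(14.3 − 36.3) = -6798 J.
W_net = 3828 − 6798 = -2970 J (the counter-clockwise enclosed area).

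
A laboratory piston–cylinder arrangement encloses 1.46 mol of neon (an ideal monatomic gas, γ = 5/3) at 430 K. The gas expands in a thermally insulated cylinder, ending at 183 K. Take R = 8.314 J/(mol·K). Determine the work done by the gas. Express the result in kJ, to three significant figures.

Adiabatic ⇒ Q = 0, so W_by = −ΔU = nCᵥ(T₁ − T₂).
Cᵥ = 3R/2 = 12.47 J/(mol·K).
W = (1.46)(12.47)(430 − 183) = 4497 J.

W ≈ 4.50 kJ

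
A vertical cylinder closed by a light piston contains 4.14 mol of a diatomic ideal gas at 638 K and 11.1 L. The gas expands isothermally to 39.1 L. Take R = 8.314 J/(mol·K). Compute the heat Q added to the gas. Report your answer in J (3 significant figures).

Q ≈ 27700 J

Isothermal ⇒ ΔU = 0, so Q = W = nRT ln(V₂/V₁).
Q = (4.14)(8.314)(638) ln(39.1/11.1) = 21960 × 1.259 = 27651 J.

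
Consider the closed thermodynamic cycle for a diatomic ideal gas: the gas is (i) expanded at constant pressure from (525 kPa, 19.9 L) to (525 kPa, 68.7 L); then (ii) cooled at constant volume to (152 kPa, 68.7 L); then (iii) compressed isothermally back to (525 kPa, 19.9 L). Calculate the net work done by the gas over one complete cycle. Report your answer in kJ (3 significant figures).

Leg (i): W = PΔV = (525)(68.7 − 19.9) = 25620 J.
Leg (ii): W = 0.
Leg (iii): W = PᵢVᵢ ln(V_f/Vᵢ) = (10442) ln(19.9/68.7) = -12938 J.
W_net = 25620 − 12938 = 12682 J.

W_net ≈ 12.7 kJ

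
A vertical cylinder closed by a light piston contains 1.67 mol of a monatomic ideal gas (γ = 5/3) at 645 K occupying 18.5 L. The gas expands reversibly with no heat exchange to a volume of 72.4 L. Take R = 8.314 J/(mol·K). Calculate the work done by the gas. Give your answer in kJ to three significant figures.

Adiabatic: TV^(γ−1) = const with γ = 5/3.
T₂ = T₁ (V₁/V₂)^(γ−1) = 645 × (18.5/72.4)^0.667 = 645 × 0.4027 = 259.7 K.
W_by = nCᵥ(T₁ − T₂) = (1.67)(12.47)(645 − 259.7) = 8024 J.

W ≈ 8.02 kJ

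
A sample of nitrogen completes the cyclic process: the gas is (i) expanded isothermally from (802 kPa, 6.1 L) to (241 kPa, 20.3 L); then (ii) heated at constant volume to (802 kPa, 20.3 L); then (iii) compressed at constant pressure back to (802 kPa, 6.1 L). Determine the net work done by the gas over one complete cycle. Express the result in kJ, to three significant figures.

Leg (i): W = PᵢVᵢ ln(V_f/Vᵢ) = (4892) ln(20.3/6.1) = 5882 J.
Leg (ii): W = 0.
Leg (iii): W = PΔV = (802)(6.1 − 20.3) = -11388 J.
W_net = 5882 − 11388 = -5506 J.

W_net ≈ -5.51 kJ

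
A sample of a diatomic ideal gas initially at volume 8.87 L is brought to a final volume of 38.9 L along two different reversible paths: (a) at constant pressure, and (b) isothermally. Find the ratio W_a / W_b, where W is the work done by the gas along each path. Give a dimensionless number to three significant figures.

W_a / W_b ≈ 2.29

Path (a) isobaric: W = P₁(V₂ − V₁) → W_a/(P₁V₁) = 3.386.
Path (b) isothermal: W = P₁V₁ ln(V₂/V₁) → W_b/(P₁V₁) = 1.478.
W_a / W_b = 3.386 / 1.478 = 2.29.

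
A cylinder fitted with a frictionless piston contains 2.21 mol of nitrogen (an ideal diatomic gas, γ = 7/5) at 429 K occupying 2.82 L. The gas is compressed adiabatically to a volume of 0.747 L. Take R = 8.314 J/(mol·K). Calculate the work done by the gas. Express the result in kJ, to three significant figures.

W ≈ -13.8 kJ

Adiabatic: TV^(γ−1) = const with γ = 7/5.
T₂ = T₁ (V₁/V₂)^(γ−1) = 429 × (2.82/0.747)^0.4 = 429 × 1.701 = 729.8 K.
W_by = nCᵥ(T₁ − T₂) = (2.21)(20.79)(429 − 729.8) = -13819 J.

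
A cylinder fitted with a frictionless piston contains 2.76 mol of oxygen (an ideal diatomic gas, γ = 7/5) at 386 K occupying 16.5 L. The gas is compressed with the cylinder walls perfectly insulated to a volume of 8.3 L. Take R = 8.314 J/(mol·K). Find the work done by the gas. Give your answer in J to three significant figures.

Adiabatic: TV^(γ−1) = const with γ = 7/5.
T₂ = T₁ (V₁/V₂)^(γ−1) = 386 × (16.5/8.3)^0.4 = 386 × 1.316 = 508.1 K.
W_by = nCᵥ(T₁ − T₂) = (2.76)(20.79)(386 − 508.1) = -7004 J.

W ≈ -7000 J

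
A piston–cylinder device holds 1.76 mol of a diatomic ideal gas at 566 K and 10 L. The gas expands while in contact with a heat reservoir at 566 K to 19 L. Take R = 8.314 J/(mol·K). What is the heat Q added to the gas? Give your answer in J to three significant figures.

Q ≈ 5320 J

Isothermal ⇒ ΔU = 0, so Q = W = nRT ln(V₂/V₁).
Q = (1.76)(8.314)(566) ln(19/10) = 8282 × 0.6419 = 5316 J.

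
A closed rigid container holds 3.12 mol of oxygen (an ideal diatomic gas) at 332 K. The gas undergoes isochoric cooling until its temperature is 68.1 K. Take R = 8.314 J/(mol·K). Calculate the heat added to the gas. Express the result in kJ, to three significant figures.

Constant volume ⇒ W = 0, so Q = ΔU = nCᵥΔT with Cᵥ = 5R/2 = 20.79 J/(mol·K).
ΔU = (3.12)(20.79)(68.1 − 332) = -17114 J.

Q ≈ -17.1 kJ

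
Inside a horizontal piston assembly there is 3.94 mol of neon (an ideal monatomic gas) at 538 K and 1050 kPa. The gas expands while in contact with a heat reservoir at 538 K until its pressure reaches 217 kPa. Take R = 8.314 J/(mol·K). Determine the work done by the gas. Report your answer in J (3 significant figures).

Isothermal process: W = nRT ln(V₂/V₁) = nRT ln(P₁/P₂).
W = (3.94)(8.314)(538) × ln(1050/217)
  = 17623 × ln(4.839) = 17623 × 1.577
W_by_gas = 27786 J.

W ≈ 27800 J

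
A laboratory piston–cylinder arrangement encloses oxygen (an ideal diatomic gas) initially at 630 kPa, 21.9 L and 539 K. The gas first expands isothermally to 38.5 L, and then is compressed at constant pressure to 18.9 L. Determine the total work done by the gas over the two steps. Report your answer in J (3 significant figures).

W_total ≈ 760 J

Step 1 (isothermal): W = P₁V₁ ln(V₂/V₁) = (13797) ln(38.5/21.9) = 7784 J.
After step 1: P = 358.4 kPa, V = 38.5 L, T = 539 K.
Step 2 (isobaric): W = PΔV = (358.4 kPa)(18.9 − 38.5 L) = -7024 J.
W_total = 7784 − 7024 = 759.9 J.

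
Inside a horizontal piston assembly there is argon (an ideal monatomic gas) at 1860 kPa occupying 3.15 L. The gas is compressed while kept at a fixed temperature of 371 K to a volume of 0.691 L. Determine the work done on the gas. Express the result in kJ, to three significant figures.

Isothermal: W = nRT ln(V₂/V₁) = P₁V₁ ln(V₂/V₁).
P₁V₁ = (1860 kPa)(3.15 L) = 5859 J.
W = 5859 × ln(0.691/3.15) = 5859 × -1.517
W_by_gas = -8888 J; work on gas = −W_by = 8888 J.

W ≈ 8.89 kJ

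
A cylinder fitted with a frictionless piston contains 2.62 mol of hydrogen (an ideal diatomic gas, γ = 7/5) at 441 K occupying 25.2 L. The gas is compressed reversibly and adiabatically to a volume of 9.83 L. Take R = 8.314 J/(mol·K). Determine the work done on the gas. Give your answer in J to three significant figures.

W ≈ 11000 J

Adiabatic: TV^(γ−1) = const with γ = 7/5.
T₂ = T₁ (V₁/V₂)^(γ−1) = 441 × (25.2/9.83)^0.4 = 441 × 1.457 = 642.7 K.
W_by = nCᵥ(T₁ − T₂) = (2.62)(20.79)(441 − 642.7) = -10981 J.
Work on gas = −W_by = 10981 J.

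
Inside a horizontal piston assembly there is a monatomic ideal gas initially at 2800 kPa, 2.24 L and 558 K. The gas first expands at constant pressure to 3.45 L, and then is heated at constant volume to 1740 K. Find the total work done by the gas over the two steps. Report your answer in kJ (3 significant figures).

W_total ≈ 3.39 kJ

Step 1 (isobaric): W = PΔV = (2800 kPa)(3.45 − 2.24 L) = 3388 J.
Step 2 (isochoric): W = 0 (constant volume).
W_total = 3388 + 0 = 3388 J.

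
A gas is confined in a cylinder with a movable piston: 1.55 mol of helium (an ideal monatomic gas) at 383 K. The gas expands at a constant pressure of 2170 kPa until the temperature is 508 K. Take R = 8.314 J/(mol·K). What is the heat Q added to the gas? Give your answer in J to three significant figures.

Isobaric: W = nRΔT = (1.55)(8.314)(125) = 1611 J.
ΔU = nCᵥΔT with Cᵥ = 3R/2: ΔU = (1.55)(12.47)(125) = 2416 J.
Q = ΔU + W = 2416 + 1611 = 4027 J.

Q ≈ 4030 J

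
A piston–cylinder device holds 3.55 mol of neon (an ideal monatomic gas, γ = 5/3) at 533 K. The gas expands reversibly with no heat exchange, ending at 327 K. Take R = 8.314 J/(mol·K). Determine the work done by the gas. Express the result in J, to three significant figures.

W ≈ 9120 J

Adiabatic ⇒ Q = 0, so W_by = −ΔU = nCᵥ(T₁ − T₂).
Cᵥ = 3R/2 = 12.47 J/(mol·K).
W = (3.55)(12.47)(533 − 327) = 9120 J.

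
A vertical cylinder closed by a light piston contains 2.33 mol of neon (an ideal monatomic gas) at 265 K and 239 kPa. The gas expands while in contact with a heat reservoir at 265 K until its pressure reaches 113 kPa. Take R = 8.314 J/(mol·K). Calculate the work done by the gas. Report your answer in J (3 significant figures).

W ≈ 3850 J

Isothermal process: W = nRT ln(V₂/V₁) = nRT ln(P₁/P₂).
W = (2.33)(8.314)(265) × ln(239/113)
  = 5133 × ln(2.115) = 5133 × 0.7491
W_by_gas = 3845 J.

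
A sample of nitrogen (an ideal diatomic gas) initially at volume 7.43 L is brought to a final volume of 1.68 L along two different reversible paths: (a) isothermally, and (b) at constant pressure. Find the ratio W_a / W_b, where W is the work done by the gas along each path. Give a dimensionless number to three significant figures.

Path (a) isothermal: W = P₁V₁ ln(V₂/V₁) → W_a/(P₁V₁) = -1.487.
Path (b) isobaric: W = P₁(V₂ − V₁) → W_b/(P₁V₁) = -0.7739.
W_a / W_b = -1.487 / -0.7739 = 1.921.

W_a / W_b ≈ 1.92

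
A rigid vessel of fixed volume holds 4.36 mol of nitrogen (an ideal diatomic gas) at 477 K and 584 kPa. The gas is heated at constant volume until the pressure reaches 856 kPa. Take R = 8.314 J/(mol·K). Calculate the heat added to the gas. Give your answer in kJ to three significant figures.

Constant volume ⇒ W = 0, so Q = ΔU = nCᵥΔT with Cᵥ = 5R/2 = 20.79 J/(mol·K).
At constant V, T₂/T₁ = P₂/P₁ ⇒ ΔT = T₁(P₂/P₁ − 1) = 477·(856/584 − 1) = 222.2 K.
ΔU = (4.36)(20.79)(222.2) = 20133 J.

Q ≈ 20.1 kJ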